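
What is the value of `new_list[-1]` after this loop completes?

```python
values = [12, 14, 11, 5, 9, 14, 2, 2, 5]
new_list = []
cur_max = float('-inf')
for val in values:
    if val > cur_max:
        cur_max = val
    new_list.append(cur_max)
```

Running max ends at 14
`new_list` takes the values: [] → [12] → [12, 14] → [12, 14, 14] → [12, 14, 14, 14] → [12, 14, 14, 14, 14] → [12, 14, 14, 14, 14, 14] → [12, 14, 14, 14, 14, 14, 14] → [12, 14, 14, 14, 14, 14, 14, 14] → [12, 14, 14, 14, 14, 14, 14, 14, 14]
So `new_list[-1]` = 14

Answer: 14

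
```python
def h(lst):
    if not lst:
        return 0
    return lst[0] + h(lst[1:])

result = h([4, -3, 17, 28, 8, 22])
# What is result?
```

4 + (-3) + 17 + 28 + 8 + 22 + 0 = 76

Answer: 76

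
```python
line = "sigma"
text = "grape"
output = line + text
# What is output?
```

Trace:
`line = "sigma"` → line = 'sigma'
`text = "grape"` → text = 'grape'
`output = line + text` → output = 'sigmagrape'
So output = 'sigmagrape'

Answer: 'sigmagrape'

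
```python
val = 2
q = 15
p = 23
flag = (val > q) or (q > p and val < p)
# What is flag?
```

Trace:
`val = 2` → val = 2
`q = 15` → q = 15
`p = 23` → p = 23
`flag = (val > q) or (q > p and val < p)` → flag = False
So flag = False

Answer: False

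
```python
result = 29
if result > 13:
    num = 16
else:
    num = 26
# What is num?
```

Trace:
`result = 29` → result = 29
`if result > 13: ...` → result > 13 is True → num = 16
So num = 16

Answer: 16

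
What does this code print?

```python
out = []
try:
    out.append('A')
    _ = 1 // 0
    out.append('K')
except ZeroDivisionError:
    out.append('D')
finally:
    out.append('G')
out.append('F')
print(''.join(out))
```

Execution trace: 'A' (try body) → 'D' (except ZeroDivisionError) → 'G' (finally) → 'F' (after the try/except). Output: ADGF

Answer: ADGF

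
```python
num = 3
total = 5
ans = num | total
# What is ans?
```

Trace:
`num = 3` → num = 3
`total = 5` → total = 5
`ans = num | total` → ans = 7
So ans = 7

Answer: 7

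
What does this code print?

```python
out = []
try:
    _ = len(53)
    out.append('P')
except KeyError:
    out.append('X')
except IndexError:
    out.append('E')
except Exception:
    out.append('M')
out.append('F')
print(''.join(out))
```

Execution trace: 'M' (except Exception) → 'F' (after the try/except). Output: MF

Answer: MF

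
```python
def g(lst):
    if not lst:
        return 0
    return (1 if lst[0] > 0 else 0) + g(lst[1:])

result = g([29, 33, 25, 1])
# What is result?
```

Count of positive elements in [29, 33, 25, 1] = 4

Answer: 4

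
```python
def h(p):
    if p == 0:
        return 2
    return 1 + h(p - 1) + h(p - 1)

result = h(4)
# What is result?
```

h(p) = 1 + 2·h(p-1), h(0)=2. Closed form: (2+1)·2^4 - 1 = 47.

Answer: 47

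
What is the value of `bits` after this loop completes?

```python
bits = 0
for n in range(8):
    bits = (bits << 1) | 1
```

Build 8 consecutive 1-bits: 0b11111111
`bits` takes the values: 0 → 1 → 3 → 7 → 15 → 31 → 63 → 127 → 255

Answer: 255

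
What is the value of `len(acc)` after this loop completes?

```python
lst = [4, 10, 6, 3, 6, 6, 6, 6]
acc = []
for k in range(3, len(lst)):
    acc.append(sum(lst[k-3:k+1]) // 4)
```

Number of 4-element averages
`acc` takes the values: [] → [5] → [5, 6] → [5, 6, 5] → [5, 6, 5, 5] → [5, 6, 5, 5, 6]
So `len(acc)` = 5

Answer: 5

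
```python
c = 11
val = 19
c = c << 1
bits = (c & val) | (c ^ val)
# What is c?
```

Trace:
`c = 11` → c = 11
`val = 19` → val = 19
`c = c << 1` → c = 22
`bits = (c & val) | (c ^ val)` → bits = 23
So c = 22

Answer: 22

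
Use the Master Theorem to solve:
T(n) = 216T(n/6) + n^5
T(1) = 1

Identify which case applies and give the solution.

a=216, b=6, f(n)=n^5. log_6(216) = 3. Since c=5 > 3 and the regularity condition holds (216(n/6)^5 = (216/6^5)n^5 with 216/6^5 < 1), Case 3 applies: T(n) = Θ(f(n)) = O(n^5).

Answer: O(n^5) - Case 3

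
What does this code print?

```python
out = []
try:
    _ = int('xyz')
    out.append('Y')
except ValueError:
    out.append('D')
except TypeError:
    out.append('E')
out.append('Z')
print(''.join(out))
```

Execution trace: 'D' (except ValueError) → 'Z' (after the try/except). Output: DZ

Answer: DZ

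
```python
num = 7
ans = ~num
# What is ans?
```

Trace:
`num = 7` → num = 7
`ans = ~num` → ans = -8
So ans = -8

Answer: -8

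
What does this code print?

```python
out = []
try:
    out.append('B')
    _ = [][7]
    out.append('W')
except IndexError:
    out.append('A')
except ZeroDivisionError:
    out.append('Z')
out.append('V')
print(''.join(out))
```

Execution trace: 'B' (try body) → 'A' (except IndexError) → 'V' (after the try/except). Output: BAV

Answer: BAV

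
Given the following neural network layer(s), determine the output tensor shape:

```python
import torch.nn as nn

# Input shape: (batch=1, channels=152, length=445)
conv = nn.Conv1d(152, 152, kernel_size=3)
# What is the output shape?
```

Input: (1, 152, 445) -> Output: (1, 152, 443)

Answer: (1, 152, 443)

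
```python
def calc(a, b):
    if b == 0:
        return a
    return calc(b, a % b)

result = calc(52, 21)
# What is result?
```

calc(52, 21) -> calc(21, 10) -> calc(10, 1) -> calc(1, 0) -> 1

Answer: 1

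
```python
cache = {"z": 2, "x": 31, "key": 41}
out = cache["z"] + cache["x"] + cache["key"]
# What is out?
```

Trace:
`cache = {"z": 2, "x": 31, "key": 41}` → cache = {'z': 2, 'x': 31, 'key': 41}
`out = cache["z"] + cache["x"] + cache["key"]` → out = 74
So out = 74

Answer: 74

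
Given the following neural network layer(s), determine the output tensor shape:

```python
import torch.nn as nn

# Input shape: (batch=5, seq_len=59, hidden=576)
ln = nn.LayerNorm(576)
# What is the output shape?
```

Input: (5, 59, 576) -> Output: (5, 59, 576)

Answer: (5, 59, 576)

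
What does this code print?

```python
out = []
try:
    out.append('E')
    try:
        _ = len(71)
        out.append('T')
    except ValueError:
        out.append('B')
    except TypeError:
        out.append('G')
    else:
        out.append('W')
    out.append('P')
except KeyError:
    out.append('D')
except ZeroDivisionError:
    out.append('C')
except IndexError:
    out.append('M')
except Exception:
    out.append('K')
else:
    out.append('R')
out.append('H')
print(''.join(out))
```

Execution trace: 'E' (try body) → 'G' (inner except TypeError) → 'P' (try body, no exception) → 'R' (else) → 'H' (after the try/except). Output: EGPRH

Answer: EGPRH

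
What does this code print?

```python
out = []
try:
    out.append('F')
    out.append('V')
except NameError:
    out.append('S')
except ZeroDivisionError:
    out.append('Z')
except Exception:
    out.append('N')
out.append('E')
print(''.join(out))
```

Execution trace: 'F' (try body) → 'V' (try body, no exception) → 'E' (after the try/except). Output: FVE

Answer: FVE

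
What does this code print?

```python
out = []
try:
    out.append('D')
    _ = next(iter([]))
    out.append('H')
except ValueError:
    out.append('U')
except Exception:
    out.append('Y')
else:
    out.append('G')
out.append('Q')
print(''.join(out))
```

Execution trace: 'D' (try body) → 'Y' (except Exception) → 'Q' (after the try/except). Output: DYQ

Answer: DYQ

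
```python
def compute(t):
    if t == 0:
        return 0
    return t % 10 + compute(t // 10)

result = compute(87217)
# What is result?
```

Sum of digits of 87217: 7 + 1 + 2 + 7 + 8 = 25

Answer: 25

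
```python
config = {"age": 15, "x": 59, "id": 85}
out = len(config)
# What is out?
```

Trace:
`config = {"age": 15, "x": 59, "id": 85}` → config = {'age': 15, 'x': 59, 'id': 85}
`out = len(config)` → out = 3
So out = 3

Answer: 3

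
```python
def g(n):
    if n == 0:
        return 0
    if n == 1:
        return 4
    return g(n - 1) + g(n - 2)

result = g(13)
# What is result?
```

Build up from base cases: g(0)=0, g(1)=4, g(2)=4, g(3)=8, g(4)=12, g(5)=20, g(6)=32, ..., g(13)=932

Answer: 932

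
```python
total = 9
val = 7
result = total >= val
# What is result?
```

Trace:
`total = 9` → total = 9
`val = 7` → val = 7
`result = total >= val` → result = True
So result = True

Answer: True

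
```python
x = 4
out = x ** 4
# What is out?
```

Trace:
`x = 4` → x = 4
`out = x ** 4` → out = 256
So out = 256

Answer: 256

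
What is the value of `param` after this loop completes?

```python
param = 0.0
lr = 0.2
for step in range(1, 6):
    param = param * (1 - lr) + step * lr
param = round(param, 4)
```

Moving average with lr=0.2
`param` takes the values: 0.0 → 0.2 → 0.56 → 1.048 → 1.6384 → 2.31072 → 2.3107

Answer: 2.3107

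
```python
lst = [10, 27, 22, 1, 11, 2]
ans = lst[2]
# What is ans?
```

Trace:
`lst = [10, 27, 22, 1, 11, 2]` → lst = [10, 27, 22, 1, 11, 2]
`ans = lst[2]` → ans = 22
So ans = 22

Answer: 22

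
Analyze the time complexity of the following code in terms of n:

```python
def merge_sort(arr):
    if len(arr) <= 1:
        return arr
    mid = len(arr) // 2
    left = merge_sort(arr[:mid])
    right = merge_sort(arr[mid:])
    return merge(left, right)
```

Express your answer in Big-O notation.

This is Merge sort. Time complexity: O(n log n).

Answer: O(n log n)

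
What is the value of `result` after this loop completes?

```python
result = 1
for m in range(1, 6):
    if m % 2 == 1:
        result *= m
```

Product of odd numbers 1 to 5
`result` takes the values: 1 → 3 → 15

Answer: 15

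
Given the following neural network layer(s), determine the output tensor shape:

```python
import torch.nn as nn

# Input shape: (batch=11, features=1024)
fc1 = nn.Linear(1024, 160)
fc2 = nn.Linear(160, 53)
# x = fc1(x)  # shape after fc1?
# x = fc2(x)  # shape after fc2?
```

Input: (11, 1024) -> after fc1: (11, 160) -> Output: (11, 53)

Answer: (11, 53)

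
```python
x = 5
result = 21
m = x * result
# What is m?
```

Trace:
`x = 5` → x = 5
`result = 21` → result = 21
`m = x * result` → m = 105
So m = 105

Answer: 105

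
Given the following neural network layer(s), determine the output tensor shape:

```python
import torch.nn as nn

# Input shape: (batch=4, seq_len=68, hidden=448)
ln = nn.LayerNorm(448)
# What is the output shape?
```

Input: (4, 68, 448) -> Output: (4, 68, 448)

Answer: (4, 68, 448)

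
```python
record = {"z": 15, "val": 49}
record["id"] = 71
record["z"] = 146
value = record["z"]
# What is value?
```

Trace:
`record = {"z": 15, "val": 49}` → record = {'z': 15, 'val': 49}
`record["id"] = 71` → record = {'z': 15, 'val': 49, 'id': 71}
`record["z"] = 146` → record = {'z': 146, 'val': 49, 'id': 71}
`value = record["z"]` → value = 146
So value = 146

Answer: 146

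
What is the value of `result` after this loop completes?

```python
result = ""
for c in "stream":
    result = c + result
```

Reverse 'stream'
`result` takes the values: "" → "s" → "ts" → "rts" → "erts" → "aerts" → "maerts"

Answer: "maerts"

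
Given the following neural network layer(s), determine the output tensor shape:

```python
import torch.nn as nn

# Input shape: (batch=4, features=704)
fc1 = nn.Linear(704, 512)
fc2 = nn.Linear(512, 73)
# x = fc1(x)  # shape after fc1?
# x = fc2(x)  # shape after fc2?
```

Input: (4, 704) -> after fc1: (4, 512) -> Output: (4, 73)

Answer: (4, 73)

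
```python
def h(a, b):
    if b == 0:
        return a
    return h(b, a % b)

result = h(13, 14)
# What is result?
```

h(13, 14) -> h(14, 13) -> h(13, 1) -> h(1, 0) -> 1

Answer: 1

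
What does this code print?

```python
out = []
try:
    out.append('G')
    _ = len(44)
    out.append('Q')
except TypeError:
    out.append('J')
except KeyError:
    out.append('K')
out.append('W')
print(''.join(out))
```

Execution trace: 'G' (try body) → 'J' (except TypeError) → 'W' (after the try/except). Output: GJW

Answer: GJW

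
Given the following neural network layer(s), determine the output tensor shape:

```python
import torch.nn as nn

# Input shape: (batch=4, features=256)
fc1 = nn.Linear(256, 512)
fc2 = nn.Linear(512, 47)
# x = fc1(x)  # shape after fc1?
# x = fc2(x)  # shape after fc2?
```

Input: (4, 256) -> after fc1: (4, 512) -> Output: (4, 47)

Answer: (4, 47)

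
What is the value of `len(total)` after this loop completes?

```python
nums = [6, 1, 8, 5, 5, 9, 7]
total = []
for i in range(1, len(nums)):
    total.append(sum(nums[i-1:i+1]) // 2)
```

Number of 2-element averages
`total` takes the values: [] → [3] → [3, 4] → [3, 4, 6] → [3, 4, 6, 5] → [3, 4, 6, 5, 7] → [3, 4, 6, 5, 7, 8]
So `len(total)` = 6

Answer: 6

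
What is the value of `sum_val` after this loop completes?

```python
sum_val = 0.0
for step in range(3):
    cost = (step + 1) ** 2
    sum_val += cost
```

Sum of squared losses 1² + 2² + ... + 3²
`sum_val` takes the values: 0.0 → 1.0 → 5.0 → 14.0

Answer: 14.0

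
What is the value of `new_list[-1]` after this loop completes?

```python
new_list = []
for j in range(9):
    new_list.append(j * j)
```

Last element of squares 0 to 8
`new_list` takes the values: [] → [0] → [0, 1] → [0, 1, 4] → [0, 1, 4, 9] → [0, 1, 4, 9, 16] → [0, 1, 4, 9, 16, 25] → [0, 1, 4, 9, 16, 25, 36] → [0, 1, 4, 9, 16, 25, 36, 49] → [0, 1, 4, 9, 16, 25, 36, 49, 64]
So `new_list[-1]` = 64

Answer: 64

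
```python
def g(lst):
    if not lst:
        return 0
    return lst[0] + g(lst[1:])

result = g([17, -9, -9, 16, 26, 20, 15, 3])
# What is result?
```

17 + (-9) + (-9) + 16 + 26 + 20 + 15 + 3 + 0 = 79

Answer: 79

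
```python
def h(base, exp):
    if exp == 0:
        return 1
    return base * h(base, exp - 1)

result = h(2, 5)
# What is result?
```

h(2, 5) = 2 * 2 * 2 * 2 * 2 = 32

Answer: 32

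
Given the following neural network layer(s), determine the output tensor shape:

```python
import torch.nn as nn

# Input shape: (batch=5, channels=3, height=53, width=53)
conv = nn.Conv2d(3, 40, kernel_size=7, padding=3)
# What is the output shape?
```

Input: (5, 3, 53, 53) -> Output: (5, 40, 53, 53)

Answer: (5, 40, 53, 53)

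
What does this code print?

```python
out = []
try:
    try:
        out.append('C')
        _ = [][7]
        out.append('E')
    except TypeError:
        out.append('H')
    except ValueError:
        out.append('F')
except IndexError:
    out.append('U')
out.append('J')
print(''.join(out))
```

Execution trace: 'C' (try body) → 'U' (outer except IndexError) → 'J' (after the try/except). Output: CUJ

Answer: CUJ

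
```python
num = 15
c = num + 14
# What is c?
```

Trace:
`num = 15` → num = 15
`c = num + 14` → c = 29
So c = 29

Answer: 29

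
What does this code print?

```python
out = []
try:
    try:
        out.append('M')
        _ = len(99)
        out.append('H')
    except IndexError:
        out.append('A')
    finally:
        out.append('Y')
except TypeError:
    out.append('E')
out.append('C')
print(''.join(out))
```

Execution trace: 'M' (try body) → 'Y' (finally) → 'E' (outer except TypeError) → 'C' (after the try/except). Output: MYEC

Answer: MYEC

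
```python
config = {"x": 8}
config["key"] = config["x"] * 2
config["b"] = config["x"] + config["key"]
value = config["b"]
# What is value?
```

Trace:
`config = {"x": 8}` → config = {'x': 8}
`config["key"] = config["x"] * 2` → config = {'x': 8, 'key': 16}
`config["b"] = config["x"] + config["key"]` → config = {'x': 8, 'key': 16, 'b': 24}
`value = config["b"]` → value = 24
So value = 24

Answer: 24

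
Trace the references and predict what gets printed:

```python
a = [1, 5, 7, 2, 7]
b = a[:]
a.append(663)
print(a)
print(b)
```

Key concept: slice [:] creates copy.
Step by step:
`a = [1, 5, 7, 2, 7]` → a = [1, 5, 7, 2, 7]
`b = a[:]` → b = [1, 5, 7, 2, 7]
`a.append(663)` → a = [1, 5, 7, 2, 7, 663]
`print(a)` → prints [1, 5, 7, 2, 7, 663]
`print(b)` → prints [1, 5, 7, 2, 7]

Answer:
[1, 5, 7, 2, 7, 663]
[1, 5, 7, 2, 7]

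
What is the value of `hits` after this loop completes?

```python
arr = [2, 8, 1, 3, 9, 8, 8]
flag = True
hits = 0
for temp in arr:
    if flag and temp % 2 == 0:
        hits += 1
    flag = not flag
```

Count even values at even positions
`hits` takes the values: 0 → 1 → 2

Answer: 2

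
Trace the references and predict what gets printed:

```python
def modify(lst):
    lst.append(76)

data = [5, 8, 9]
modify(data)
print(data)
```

Key concept: function modifies passed list.
Step by step:
`data = [5, 8, 9]` → data = [5, 8, 9]
`modify(data)` → data = [5, 8, 9, 76]
`print(data)` → prints [5, 8, 9, 76]

Answer: [5, 8, 9, 76]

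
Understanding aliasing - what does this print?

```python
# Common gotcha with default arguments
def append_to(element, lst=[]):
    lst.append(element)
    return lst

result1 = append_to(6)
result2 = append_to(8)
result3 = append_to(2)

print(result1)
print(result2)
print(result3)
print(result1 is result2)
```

Key concept: mutable default argument gotcha.
Step by step:
`result1 = append_to(6)` → result1 = [6]
`result2 = append_to(8)` → result1 = [6, 8] (same object as result2); result2 = [6, 8] (same object as result1)
`result3 = append_to(2)` → result1 = [6, 8, 2] (same object as result2, result3); result2 = [6, 8, 2] (same object as result1, result3); result3 = [6, 8, 2] (same object as result1, result2)
`print(result1)` → prints [6, 8, 2]
`print(result2)` → prints [6, 8, 2]
`print(result3)` → prints [6, 8, 2]
`print(result1 is result2)` → prints True

Answer:
[6, 8, 2]
[6, 8, 2]
[6, 8, 2]
True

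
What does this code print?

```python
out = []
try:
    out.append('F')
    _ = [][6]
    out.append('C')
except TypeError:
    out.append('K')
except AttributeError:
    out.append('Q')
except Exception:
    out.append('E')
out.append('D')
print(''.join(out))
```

Execution trace: 'F' (try body) → 'E' (except Exception) → 'D' (after the try/except). Output: FED

Answer: FED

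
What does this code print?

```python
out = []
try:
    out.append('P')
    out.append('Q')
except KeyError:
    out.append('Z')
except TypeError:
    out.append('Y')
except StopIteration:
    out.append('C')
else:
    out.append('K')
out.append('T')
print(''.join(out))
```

Execution trace: 'P' (try body) → 'Q' (try body, no exception) → 'K' (else) → 'T' (after the try/except). Output: PQKT

Answer: PQKT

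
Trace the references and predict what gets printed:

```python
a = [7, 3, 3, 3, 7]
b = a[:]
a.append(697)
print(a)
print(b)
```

Key concept: slice [:] creates copy.
Step by step:
`a = [7, 3, 3, 3, 7]` → a = [7, 3, 3, 3, 7]
`b = a[:]` → b = [7, 3, 3, 3, 7]
`a.append(697)` → a = [7, 3, 3, 3, 7, 697]
`print(a)` → prints [7, 3, 3, 3, 7, 697]
`print(b)` → prints [7, 3, 3, 3, 7]

Answer:
[7, 3, 3, 3, 7, 697]
[7, 3, 3, 3, 7]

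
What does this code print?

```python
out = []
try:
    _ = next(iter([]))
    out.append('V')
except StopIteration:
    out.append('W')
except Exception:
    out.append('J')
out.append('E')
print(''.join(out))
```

Execution trace: 'W' (except StopIteration) → 'E' (after the try/except). Output: WE

Answer: WE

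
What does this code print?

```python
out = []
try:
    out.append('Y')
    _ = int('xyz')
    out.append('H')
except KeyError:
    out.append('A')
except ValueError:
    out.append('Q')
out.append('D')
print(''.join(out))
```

Execution trace: 'Y' (try body) → 'Q' (except ValueError) → 'D' (after the try/except). Output: YQD

Answer: YQD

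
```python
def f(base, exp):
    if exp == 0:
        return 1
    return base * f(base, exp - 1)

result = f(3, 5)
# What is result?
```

f(3, 5) = 3 * 3 * 3 * 3 * 3 = 243

Answer: 243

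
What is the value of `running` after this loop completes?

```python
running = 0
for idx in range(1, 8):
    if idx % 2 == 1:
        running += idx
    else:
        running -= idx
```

Add odd, subtract even
`running` takes the values: 0 → 1 → -1 → 2 → -2 → 3 → -3 → 4

Answer: 4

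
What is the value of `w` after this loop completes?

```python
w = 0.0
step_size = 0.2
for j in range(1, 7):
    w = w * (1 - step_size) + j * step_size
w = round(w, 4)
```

Moving average with lr=0.2
`w` takes the values: 0.0 → 0.2 → 0.56 → 1.048 → 1.6384 → 2.31072 → 3.048576 → 3.0486

Answer: 3.0486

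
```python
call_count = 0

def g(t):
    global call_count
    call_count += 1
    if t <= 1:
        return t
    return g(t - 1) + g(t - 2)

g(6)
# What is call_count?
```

Calls(t) = 1 + Calls(t-1) + Calls(t-2); Calls(0)=Calls(1)=1. For t=6 this gives 25.

Answer: 25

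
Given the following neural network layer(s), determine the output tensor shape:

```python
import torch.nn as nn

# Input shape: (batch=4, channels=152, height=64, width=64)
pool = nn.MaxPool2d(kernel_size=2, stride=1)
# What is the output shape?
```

Input: (4, 152, 64, 64) -> Output: (4, 152, 63, 63)

Answer: (4, 152, 63, 63)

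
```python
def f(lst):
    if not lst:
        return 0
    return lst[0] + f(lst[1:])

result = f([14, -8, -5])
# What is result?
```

14 + (-8) + (-5) + 0 = 1

Answer: 1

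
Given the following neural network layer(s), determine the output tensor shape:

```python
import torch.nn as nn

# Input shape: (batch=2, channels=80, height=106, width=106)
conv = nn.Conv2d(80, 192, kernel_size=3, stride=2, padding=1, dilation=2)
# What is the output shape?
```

Input: (2, 80, 106, 106) -> Output: (2, 192, 52, 52)

Answer: (2, 192, 52, 52)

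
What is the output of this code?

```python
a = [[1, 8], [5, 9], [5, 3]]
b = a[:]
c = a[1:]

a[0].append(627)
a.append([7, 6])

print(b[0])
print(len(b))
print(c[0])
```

Key concept: slice with nested mutation.
Step by step:
`a = [[1, 8], [5, 9], [5, 3]]` → a = [[1, 8], [5, 9], [5, 3]]
`b = a[:]` → b = [[1, 8], [5, 9], [5, 3]]
`c = a[1:]` → c = [[5, 9], [5, 3]]
`a[0].append(627)` → a = [[1, 8, 627], [5, 9], [5, 3]]; b = [[1, 8, 627], [5, 9], [5, 3]]
`a.append([7, 6])` → a = [[1, 8, 627], [5, 9], [5, 3], [7, 6]]
`print(b[0])` → prints [1, 8, 627]
`print(len(b))` → prints 3
`print(c[0])` → prints [5, 9]

Answer:
[1, 8, 627]
3
[5, 9]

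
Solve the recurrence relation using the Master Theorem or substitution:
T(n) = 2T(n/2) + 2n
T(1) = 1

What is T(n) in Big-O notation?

By Master Theorem: a=2, b=2, f(n)=2n. Since log_2(2) = 1 and f(n) = Θ(n^1), Case 2 applies. T(n) = O(n log n).

Answer: O(n log n)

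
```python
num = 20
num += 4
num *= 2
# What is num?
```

Trace:
`num = 20` → num = 20
`num += 4` → num = 24
`num *= 2` → num = 48
So num = 48

Answer: 48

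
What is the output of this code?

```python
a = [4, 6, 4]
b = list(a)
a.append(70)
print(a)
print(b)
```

Key concept: list() constructor creates copy.
Step by step:
`a = [4, 6, 4]` → a = [4, 6, 4]
`b = list(a)` → b = [4, 6, 4]
`a.append(70)` → a = [4, 6, 4, 70]
`print(a)` → prints [4, 6, 4, 70]
`print(b)` → prints [4, 6, 4]

Answer:
[4, 6, 4, 70]
[4, 6, 4]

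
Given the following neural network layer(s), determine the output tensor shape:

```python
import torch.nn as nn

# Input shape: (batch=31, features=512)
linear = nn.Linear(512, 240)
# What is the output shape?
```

Input: (31, 512) -> Output: (31, 240)

Answer: (31, 240)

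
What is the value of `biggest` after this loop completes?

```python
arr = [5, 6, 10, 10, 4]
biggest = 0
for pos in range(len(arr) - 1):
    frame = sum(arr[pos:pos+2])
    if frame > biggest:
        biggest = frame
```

Max sum of 2-element window in [5, 6, 10, 10, 4]
`biggest` takes the values: 0 → 11 → 16 → 20

Answer: 20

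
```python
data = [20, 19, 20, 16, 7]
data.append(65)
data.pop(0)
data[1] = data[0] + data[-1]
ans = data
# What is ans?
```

Trace:
`data = [20, 19, 20, 16, 7]` → data = [20, 19, 20, 16, 7]
`data.append(65)` → data = [20, 19, 20, 16, 7, 65]
`data.pop(0)` → data = [19, 20, 16, 7, 65]
`data[1] = data[0] + data[-1]` → data = [19, 84, 16, 7, 65]
`ans = data` → ans = [19, 84, 16, 7, 65]
So ans = [19, 84, 16, 7, 65]

Answer: [19, 84, 16, 7, 65]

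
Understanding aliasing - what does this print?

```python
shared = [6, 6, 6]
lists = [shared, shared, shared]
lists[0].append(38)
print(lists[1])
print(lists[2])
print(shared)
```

Key concept: list of same reference.
Step by step:
`shared = [6, 6, 6]` → shared = [6, 6, 6]
`lists = [shared, shared, shared]` → lists = [[6, 6, 6], [6, 6, 6], [6, 6, 6]]
`lists[0].append(38)` → shared = [6, 6, 6, 38]; lists = [[6, 6, 6, 38], [6, 6, 6, 38], [6, 6, 6, 38]]
`print(lists[1])` → prints [6, 6, 6, 38]
`print(lists[2])` → prints [6, 6, 6, 38]
`print(shared)` → prints [6, 6, 6, 38]

Answer:
[6, 6, 6, 38]
[6, 6, 6, 38]
[6, 6, 6, 38]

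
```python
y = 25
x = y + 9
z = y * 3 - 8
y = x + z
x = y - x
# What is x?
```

Trace:
`y = 25` → y = 25
`x = y + 9` → x = 34
`z = y * 3 - 8` → z = 67
`y = x + z` → y = 101
`x = y - x` → x = 67
So x = 67

Answer: 67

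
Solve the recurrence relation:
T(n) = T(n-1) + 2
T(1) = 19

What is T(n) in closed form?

Unrolling: T(n) = T(1) + 2·(n-1) = 19 + 2(n-1) = 2n + 17.

Answer: T(n) = 2n + 17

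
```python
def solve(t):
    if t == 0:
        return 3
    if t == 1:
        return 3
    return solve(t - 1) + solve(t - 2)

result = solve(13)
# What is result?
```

Build up from base cases: solve(0)=3, solve(1)=3, solve(2)=6, solve(3)=9, solve(4)=15, solve(5)=24, solve(6)=39, ..., solve(13)=1131

Answer: 1131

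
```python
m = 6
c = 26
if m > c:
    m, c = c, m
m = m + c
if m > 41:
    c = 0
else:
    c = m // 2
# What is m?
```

Trace:
`m = 6` → m = 6
`c = 26` → c = 26
`if m > c: ...` → m > c is False → no variable changes
`m = m + c` → m = 32
`if m > 41: ...` → m > 41 is False, take else branch → c = 16
So m = 32

Answer: 32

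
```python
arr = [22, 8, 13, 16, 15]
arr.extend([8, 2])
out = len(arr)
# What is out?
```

Trace:
`arr = [22, 8, 13, 16, 15]` → arr = [22, 8, 13, 16, 15]
`arr.extend([8, 2])` → arr = [22, 8, 13, 16, 15, 8, 2]
`out = len(arr)` → out = 7
So out = 7

Answer: 7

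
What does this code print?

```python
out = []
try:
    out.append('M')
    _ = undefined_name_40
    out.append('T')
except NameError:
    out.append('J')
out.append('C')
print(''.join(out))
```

Execution trace: 'M' (try body) → 'J' (except NameError) → 'C' (after the try/except). Output: MJC

Answer: MJC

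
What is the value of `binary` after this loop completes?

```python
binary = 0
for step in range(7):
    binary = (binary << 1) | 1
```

Build 7 consecutive 1-bits: 0b1111111
`binary` takes the values: 0 → 1 → 3 → 7 → 15 → 31 → 63 → 127

Answer: 127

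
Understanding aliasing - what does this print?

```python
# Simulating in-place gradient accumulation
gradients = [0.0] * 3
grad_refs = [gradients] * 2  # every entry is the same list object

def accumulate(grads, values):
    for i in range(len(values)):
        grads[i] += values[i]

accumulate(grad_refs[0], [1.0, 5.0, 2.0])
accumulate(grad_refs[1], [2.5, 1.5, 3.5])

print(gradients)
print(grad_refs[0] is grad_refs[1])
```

Key concept: gradient accumulation aliasing.
Step by step:
`gradients = [0.0] * 3` → gradients = [0.0, 0.0, 0.0]
`grad_refs = [gradients] * 2` → grad_refs = [[0.0, 0.0, 0.0], [0.0, 0.0, 0.0]]
`accumulate(grad_refs[0], [1.0, 5.0, 2.0])` → gradients = [1.0, 5.0, 2.0]; grad_refs = [[1.0, 5.0, 2.0], [1.0, 5.0, 2.0]]
`accumulate(grad_refs[1], [2.5, 1.5, 3.5])` → gradients = [3.5, 6.5, 5.5]; grad_refs = [[3.5, 6.5, 5.5], [3.5, 6.5, 5.5]]
`print(gradients)` → prints [3.5, 6.5, 5.5]
`print(grad_refs[0] is grad_refs[1])` → prints True

Answer:
[3.5, 6.5, 5.5]
True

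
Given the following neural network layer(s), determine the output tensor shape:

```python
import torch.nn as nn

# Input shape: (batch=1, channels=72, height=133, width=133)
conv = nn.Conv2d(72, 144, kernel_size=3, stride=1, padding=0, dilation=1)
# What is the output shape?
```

Input: (1, 72, 133, 133) -> Output: (1, 144, 131, 131)

Answer: (1, 144, 131, 131)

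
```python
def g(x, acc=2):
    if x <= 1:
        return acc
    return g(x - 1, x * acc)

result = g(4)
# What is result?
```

Accumulator trace (n, acc): (4, 2) -> (3, 8) -> (2, 24) -> (1, 48) -> return 48

Answer: 48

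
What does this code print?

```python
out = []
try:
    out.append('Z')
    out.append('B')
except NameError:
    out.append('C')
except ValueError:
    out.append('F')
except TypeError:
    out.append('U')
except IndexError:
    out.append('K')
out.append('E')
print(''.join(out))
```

Execution trace: 'Z' (try body) → 'B' (try body, no exception) → 'E' (after the try/except). Output: ZBE

Answer: ZBE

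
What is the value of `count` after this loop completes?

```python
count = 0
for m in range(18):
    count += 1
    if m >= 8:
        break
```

Loop breaks when m reaches 8, count is 9
`count` takes the values: 0 → 1 → 2 → 3 → 4 → 5 → 6 → 7 → 8 → 9

Answer: 9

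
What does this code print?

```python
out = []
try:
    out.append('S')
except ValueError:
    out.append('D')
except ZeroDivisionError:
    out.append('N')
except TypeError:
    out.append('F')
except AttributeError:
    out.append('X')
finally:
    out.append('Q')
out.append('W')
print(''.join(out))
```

Execution trace: 'S' (try body, no exception) → 'Q' (finally) → 'W' (after the try/except). Output: SQW

Answer: SQW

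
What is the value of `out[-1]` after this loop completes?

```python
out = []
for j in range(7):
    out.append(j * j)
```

Last element of squares 0 to 6
`out` takes the values: [] → [0] → [0, 1] → [0, 1, 4] → [0, 1, 4, 9] → [0, 1, 4, 9, 16] → [0, 1, 4, 9, 16, 25] → [0, 1, 4, 9, 16, 25, 36]
So `out[-1]` = 36

Answer: 36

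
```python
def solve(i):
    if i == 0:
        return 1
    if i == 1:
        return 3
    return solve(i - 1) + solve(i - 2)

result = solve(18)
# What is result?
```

Build up from base cases: solve(0)=1, solve(1)=3, solve(2)=4, solve(3)=7, solve(4)=11, solve(5)=18, solve(6)=29, ..., solve(18)=9349

Answer: 9349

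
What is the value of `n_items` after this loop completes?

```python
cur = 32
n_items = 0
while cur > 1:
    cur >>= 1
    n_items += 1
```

Count right shifts until 1
`n_items` takes the values: 0 → 1 → 2 → 3 → 4 → 5

Answer: 5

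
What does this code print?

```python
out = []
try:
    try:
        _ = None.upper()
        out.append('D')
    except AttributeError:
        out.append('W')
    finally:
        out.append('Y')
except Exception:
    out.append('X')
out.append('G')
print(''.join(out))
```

Execution trace: 'W' (inner except AttributeError) → 'Y' (inner finally) → 'G' (after the try/except). Output: WYG

Answer: WYG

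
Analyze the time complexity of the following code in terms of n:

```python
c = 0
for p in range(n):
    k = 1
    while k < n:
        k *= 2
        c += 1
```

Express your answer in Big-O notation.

Each loop level contributes: n × log n. Multiplying the contributions gives O(n log n).

Answer: O(n log n)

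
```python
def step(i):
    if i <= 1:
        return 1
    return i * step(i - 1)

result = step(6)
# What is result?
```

step(6) = 6 * 5 * 4 * 3 * 2 * 1 = 720

Answer: 720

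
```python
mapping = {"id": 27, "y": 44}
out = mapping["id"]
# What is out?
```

Trace:
`mapping = {"id": 27, "y": 44}` → mapping = {'id': 27, 'y': 44}
`out = mapping["id"]` → out = 27
So out = 27

Answer: 27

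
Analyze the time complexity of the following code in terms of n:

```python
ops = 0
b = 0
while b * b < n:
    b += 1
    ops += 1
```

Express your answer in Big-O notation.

Each loop level contributes: √n. Multiplying the contributions gives O(√n).

Answer: O(√n)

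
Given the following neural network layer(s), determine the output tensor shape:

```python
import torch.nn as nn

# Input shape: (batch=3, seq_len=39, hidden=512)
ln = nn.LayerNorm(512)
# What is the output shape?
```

Input: (3, 39, 512) -> Output: (3, 39, 512)

Answer: (3, 39, 512)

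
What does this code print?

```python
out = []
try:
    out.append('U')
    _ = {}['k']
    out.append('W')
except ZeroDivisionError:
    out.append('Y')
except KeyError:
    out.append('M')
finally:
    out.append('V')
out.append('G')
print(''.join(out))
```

Execution trace: 'U' (try body) → 'M' (except KeyError) → 'V' (finally) → 'G' (after the try/except). Output: UMVG

Answer: UMVG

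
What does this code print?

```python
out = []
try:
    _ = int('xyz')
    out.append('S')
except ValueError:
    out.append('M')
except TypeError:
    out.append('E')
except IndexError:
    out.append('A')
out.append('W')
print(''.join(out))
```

Execution trace: 'M' (except ValueError) → 'W' (after the try/except). Output: MW

Answer: MW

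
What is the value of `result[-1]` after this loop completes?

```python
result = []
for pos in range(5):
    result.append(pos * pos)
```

Last element of squares 0 to 4
`result` takes the values: [] → [0] → [0, 1] → [0, 1, 4] → [0, 1, 4, 9] → [0, 1, 4, 9, 16]
So `result[-1]` = 16

Answer: 16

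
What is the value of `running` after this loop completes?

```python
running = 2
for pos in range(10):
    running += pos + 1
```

Start at 2, add 1 to 10 = 57
`running` takes the values: 2 → 3 → 5 → 8 → 12 → 17 → 23 → 30 → 38 → 47 → 57

Answer: 57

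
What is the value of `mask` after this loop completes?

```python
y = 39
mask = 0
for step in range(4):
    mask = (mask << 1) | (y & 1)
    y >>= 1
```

Reverse lowest 4 bits of 39
`mask` takes the values: 0 → 1 → 3 → 7 → 14

Answer: 14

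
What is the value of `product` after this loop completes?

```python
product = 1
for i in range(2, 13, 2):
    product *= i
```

Product of even numbers 2 to 12
`product` takes the values: 1 → 2 → 8 → 48 → 384 → 3840 → 46080

Answer: 46080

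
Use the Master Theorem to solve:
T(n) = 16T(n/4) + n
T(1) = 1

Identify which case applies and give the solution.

a=16, b=4, f(n)=n. log_4(16) = 2. Since c=1 < 2, Case 1 applies: T(n) = Θ(n^log_b(a)) = O(n^2).

Answer: O(n^2) - Case 1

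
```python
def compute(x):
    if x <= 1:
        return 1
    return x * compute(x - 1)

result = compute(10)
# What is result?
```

compute(10) = 10 * 9 * 8 * 7 * 6 * 5 * 4 * 3 * 2 * 1 = 3628800

Answer: 3628800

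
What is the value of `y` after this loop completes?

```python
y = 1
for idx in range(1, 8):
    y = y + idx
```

Start at 1, add 1 through 7
`y` takes the values: 1 → 2 → 4 → 7 → 11 → 16 → 22 → 29

Answer: 29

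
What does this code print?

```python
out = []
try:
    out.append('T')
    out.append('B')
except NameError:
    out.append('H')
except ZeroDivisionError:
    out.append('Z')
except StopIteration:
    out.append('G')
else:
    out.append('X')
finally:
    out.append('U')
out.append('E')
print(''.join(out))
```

Execution trace: 'T' (try body) → 'B' (try body, no exception) → 'X' (else) → 'U' (finally) → 'E' (after the try/except). Output: TBXUE

Answer: TBXUE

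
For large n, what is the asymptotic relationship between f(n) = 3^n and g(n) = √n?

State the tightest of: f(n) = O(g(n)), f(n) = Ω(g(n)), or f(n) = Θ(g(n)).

3^n vs √n: f(n) = Ω(g(n)) but not O(g(n)) — 3^n grows strictly faster than √n.

Answer: f(n) = Ω(g(n)) but not O(g(n)) — 3^n grows strictly faster than √n.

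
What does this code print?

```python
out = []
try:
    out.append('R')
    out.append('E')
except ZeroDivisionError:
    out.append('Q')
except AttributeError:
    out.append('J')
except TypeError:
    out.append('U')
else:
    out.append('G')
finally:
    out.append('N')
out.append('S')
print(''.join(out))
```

Execution trace: 'R' (try body) → 'E' (try body, no exception) → 'G' (else) → 'N' (finally) → 'S' (after the try/except). Output: REGNS

Answer: REGNS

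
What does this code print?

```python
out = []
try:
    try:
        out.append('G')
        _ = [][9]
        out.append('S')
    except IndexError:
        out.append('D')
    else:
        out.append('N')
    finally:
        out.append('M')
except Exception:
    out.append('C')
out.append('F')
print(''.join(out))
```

Execution trace: 'G' (inner try body) → 'D' (inner except IndexError) → 'M' (inner finally) → 'F' (after the try/except). Output: GDMF

Answer: GDMF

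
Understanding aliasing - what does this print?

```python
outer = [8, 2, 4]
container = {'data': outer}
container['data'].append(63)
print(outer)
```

Key concept: dict holds reference to list.
Step by step:
`outer = [8, 2, 4]` → outer = [8, 2, 4]
`container = {'data': outer}` → container = {'data': [8, 2, 4]}
`container['data'].append(63)` → outer = [8, 2, 4, 63]; container = {'data': [8, 2, 4, 63]}
`print(outer)` → prints [8, 2, 4, 63]

Answer: [8, 2, 4, 63]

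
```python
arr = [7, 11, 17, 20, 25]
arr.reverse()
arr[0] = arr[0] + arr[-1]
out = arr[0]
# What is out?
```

Trace:
`arr = [7, 11, 17, 20, 25]` → arr = [7, 11, 17, 20, 25]
`arr.reverse()` → arr = [25, 20, 17, 11, 7]
`arr[0] = arr[0] + arr[-1]` → arr = [32, 20, 17, 11, 7]
`out = arr[0]` → out = 32
So out = 32

Answer: 32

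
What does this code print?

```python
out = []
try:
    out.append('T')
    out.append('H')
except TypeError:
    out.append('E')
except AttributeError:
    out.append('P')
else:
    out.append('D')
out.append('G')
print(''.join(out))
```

Execution trace: 'T' (try body) → 'H' (try body, no exception) → 'D' (else) → 'G' (after the try/except). Output: THDG

Answer: THDG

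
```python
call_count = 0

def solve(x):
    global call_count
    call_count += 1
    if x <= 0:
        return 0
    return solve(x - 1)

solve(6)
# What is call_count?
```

Linear recursion stepping by 1: 7 calls from x=6 down to ≤0.

Answer: 7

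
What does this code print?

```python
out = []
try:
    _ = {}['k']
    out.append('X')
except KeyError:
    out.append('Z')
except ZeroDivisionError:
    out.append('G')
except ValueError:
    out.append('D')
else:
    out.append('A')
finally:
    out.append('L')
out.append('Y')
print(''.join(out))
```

Execution trace: 'Z' (except KeyError) → 'L' (finally) → 'Y' (after the try/except). Output: ZLY

Answer: ZLY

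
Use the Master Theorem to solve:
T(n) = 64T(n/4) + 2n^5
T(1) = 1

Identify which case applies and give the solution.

a=64, b=4, f(n)=2n^5. log_4(64) = 3. Since c=5 > 3 and the regularity condition holds (64(n/4)^5 = (64/4^5)n^5 with 64/4^5 < 1), Case 3 applies: T(n) = Θ(f(n)) = O(n^5).

Answer: O(n^5) - Case 3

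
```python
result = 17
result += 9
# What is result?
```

Trace:
`result = 17` → result = 17
`result += 9` → result = 26
So result = 26

Answer: 26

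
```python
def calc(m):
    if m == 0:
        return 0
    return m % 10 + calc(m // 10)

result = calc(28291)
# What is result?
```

Sum of digits of 28291: 1 + 9 + 2 + 8 + 2 = 22

Answer: 22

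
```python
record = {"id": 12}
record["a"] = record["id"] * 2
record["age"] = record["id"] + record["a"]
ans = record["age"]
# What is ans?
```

Trace:
`record = {"id": 12}` → record = {'id': 12}
`record["a"] = record["id"] * 2` → record = {'id': 12, 'a': 24}
`record["age"] = record["id"] + record["a"]` → record = {'id': 12, 'a': 24, 'age': 36}
`ans = record["age"]` → ans = 36
So ans = 36

Answer: 36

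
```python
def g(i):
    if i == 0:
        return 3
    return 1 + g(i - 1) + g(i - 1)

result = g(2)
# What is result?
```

g(i) = 1 + 2·g(i-1), g(0)=3. Closed form: (3+1)·2^2 - 1 = 15.

Answer: 15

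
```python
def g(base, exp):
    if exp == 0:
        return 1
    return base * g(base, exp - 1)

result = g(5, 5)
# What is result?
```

g(5, 5) = 5 * 5 * 5 * 5 * 5 = 3125

Answer: 3125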